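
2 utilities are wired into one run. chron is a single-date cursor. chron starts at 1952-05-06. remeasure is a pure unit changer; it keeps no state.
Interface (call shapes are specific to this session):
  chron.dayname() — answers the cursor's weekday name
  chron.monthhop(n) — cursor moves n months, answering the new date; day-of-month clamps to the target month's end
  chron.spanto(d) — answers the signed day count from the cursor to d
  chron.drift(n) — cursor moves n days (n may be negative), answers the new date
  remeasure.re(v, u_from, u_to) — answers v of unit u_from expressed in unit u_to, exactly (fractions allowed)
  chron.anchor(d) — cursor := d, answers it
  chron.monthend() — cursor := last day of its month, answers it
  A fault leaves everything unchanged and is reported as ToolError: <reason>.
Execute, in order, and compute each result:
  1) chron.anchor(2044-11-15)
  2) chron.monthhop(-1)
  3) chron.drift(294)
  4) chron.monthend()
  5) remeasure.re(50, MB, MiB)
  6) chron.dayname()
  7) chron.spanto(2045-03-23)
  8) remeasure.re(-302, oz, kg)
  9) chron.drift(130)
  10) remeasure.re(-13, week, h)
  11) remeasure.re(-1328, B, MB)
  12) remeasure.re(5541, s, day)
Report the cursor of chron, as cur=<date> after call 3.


% chron.anchor d='2044-11-15'
[out] 2044-11-15
% chron.monthhop n='-1'
[out] 2044-10-15
% chron.drift n='294'
[out] 2045-08-05
% chron.monthend
[out] 2045-08-31
% remeasure.re v='50' u_from='MB' u_to='MiB'
[out] 390625/8192
% chron.dayname
[out] Thursday
% chron.spanto d='2045-03-23'
[out] -161
% remeasure.re v='-302' u_from='oz' u_to='kg'
[out] -6849244787/800000000
% chron.drift n='130'
[out] 2046-01-08
% remeasure.re v='-13' u_from='week' u_to='h'
[out] -2184
% remeasure.re v='-1328' u_from='B' u_to='MB'
[out] -83/62500
% remeasure.re v='5541' u_from='s' u_to='day'
[out] 1847/28800

Answer: cur=2045-08-05


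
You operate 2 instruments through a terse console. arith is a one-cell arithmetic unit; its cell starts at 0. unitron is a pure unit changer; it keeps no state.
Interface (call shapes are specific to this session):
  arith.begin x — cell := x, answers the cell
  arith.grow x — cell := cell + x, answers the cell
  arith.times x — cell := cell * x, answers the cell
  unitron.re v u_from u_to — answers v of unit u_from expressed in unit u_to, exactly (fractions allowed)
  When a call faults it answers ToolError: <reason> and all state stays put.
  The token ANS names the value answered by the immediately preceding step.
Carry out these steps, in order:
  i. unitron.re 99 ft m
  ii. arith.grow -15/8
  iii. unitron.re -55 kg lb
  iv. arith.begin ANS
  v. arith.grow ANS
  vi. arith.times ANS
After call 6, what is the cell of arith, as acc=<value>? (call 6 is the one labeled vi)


Answer: acc=1000000000000000000/17003804803489

Derivation:
// unitron.re(v→99, u_from→ft, u_to→m) : 37719/1250
// arith.grow(x→-15/8) : -15/8
// unitron.re(v→-55, u_from→kg, u_to→lb) : -500000000/4123567
// arith.begin(x→ANS) : -500000000/4123567
// arith.grow(x→ANS) : -1000000000/4123567
// arith.times(x→ANS) : 1000000000000000000/17003804803489


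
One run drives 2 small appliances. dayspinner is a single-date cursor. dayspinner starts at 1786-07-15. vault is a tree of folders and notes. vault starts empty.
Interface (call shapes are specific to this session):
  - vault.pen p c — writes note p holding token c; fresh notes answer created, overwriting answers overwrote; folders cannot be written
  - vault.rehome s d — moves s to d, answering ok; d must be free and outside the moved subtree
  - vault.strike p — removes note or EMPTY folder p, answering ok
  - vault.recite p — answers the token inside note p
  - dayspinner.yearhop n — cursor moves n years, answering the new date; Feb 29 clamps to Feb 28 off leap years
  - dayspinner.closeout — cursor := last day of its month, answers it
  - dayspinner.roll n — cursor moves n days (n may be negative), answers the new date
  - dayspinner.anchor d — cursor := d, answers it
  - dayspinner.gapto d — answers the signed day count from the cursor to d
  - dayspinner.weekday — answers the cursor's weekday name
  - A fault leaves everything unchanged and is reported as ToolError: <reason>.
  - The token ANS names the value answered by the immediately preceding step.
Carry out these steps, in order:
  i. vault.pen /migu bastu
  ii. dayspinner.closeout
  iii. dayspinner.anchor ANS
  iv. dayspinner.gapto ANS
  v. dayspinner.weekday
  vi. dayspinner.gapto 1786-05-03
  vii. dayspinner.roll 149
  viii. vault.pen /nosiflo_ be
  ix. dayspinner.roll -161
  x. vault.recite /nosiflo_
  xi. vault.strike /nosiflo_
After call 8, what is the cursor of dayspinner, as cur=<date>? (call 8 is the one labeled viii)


Answer: cur=1786-12-27

Derivation:
Act: pen[p=/migu; c=bastu]
Obs: created
Act: closeout[]
Obs: 1786-07-31
Act: anchor[d=ANS]
Obs: 1786-07-31
Act: gapto[d=ANS]
Obs: 0
Act: weekday[]
Obs: Monday
Act: gapto[d=1786-05-03]
Obs: -89
Act: roll[n=149]
Obs: 1786-12-27
Act: pen[p=/nosiflo_; c=be]
Obs: created
Act: roll[n=-161]
Obs: 1786-07-19
Act: recite[p=/nosiflo_]
Obs: be
Act: strike[p=/nosiflo_]
Obs: ok


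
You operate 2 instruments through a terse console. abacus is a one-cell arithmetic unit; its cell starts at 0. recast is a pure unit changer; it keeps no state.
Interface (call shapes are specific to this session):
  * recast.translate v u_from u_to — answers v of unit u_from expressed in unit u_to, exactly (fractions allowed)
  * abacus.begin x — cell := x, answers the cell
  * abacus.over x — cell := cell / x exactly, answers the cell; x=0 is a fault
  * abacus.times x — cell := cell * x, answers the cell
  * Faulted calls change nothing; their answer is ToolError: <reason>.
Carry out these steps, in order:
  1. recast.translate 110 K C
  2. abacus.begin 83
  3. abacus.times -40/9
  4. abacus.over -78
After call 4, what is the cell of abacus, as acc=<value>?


Answer: acc=1660/351

Derivation:
Now I run translate on v='110', u_from='K', u_to='C', and observe -3263/20.
I invoke begin on x='83', → 83.
I try times on x='-40/9', → -3320/9.
I try over on x='-78', — result: 1660/351.


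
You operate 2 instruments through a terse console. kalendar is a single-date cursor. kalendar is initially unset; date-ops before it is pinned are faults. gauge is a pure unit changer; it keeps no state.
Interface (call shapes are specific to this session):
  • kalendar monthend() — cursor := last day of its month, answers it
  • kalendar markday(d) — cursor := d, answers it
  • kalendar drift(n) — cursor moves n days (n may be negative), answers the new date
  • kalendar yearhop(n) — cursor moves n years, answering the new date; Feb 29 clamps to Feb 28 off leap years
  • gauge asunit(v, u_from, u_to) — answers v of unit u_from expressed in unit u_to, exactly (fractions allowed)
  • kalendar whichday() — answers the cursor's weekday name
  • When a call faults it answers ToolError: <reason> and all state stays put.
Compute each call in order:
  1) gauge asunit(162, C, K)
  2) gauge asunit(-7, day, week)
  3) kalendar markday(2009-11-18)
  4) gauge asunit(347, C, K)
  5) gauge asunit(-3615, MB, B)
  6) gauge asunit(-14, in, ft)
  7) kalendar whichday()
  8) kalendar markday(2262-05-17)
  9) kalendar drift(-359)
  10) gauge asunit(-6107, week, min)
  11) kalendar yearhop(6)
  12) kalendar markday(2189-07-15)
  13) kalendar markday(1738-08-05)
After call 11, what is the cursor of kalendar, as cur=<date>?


Answer: cur=2267-05-23

Derivation:
I invoke gauge asunit passing v→162, u_from→C, u_to→K, and observe 8703/20.
Next I call gauge asunit passing v→-7, u_from→day, u_to→week, which returns -1.
Calling kalendar markday passing d→2009-11-18, which returns 2009-11-18.
Then gauge asunit passing v→347, u_from→C, u_to→K, → 12403/20.
Calling gauge asunit passing v→-3615, u_from→MB, u_to→B, which returns -3615000000.
Invoking gauge asunit passing v→-14, u_from→in, u_to→ft: -7/6.
Calling kalendar whichday, — result: Wednesday.
I call kalendar markday passing d→2262-05-17, which returns 2262-05-17.
I call kalendar drift passing n→-359, → 2261-05-23.
I use gauge asunit passing v→-6107, u_from→week, u_to→min, and see -61558560.
Calling kalendar yearhop passing n→6, — result: 2267-05-23.
Then kalendar markday passing d→2189-07-15: 2189-07-15.
I run kalendar markday passing d→1738-08-05, and see 1738-08-05.


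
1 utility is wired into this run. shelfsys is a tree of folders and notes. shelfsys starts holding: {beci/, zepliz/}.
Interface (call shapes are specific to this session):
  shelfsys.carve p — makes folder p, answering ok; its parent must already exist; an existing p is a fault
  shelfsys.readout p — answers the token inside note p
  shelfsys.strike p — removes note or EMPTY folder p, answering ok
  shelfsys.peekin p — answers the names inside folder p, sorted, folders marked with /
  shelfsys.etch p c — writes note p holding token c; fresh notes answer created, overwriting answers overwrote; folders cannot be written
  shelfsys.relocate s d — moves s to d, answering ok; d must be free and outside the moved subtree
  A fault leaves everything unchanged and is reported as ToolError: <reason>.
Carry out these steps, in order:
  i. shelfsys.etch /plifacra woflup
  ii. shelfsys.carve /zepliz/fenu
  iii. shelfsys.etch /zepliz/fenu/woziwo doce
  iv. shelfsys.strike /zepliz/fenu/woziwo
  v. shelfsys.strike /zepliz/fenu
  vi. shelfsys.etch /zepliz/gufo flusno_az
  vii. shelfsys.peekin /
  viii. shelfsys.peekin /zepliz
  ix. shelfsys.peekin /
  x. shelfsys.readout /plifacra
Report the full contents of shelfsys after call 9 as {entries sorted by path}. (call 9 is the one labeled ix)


% 1. shelfsys.etch(p: /plifacra, c: woflup) ~> created
% 2. shelfsys.carve(p: /zepliz/fenu) ~> ok
% 3. shelfsys.etch(p: /zepliz/fenu/woziwo, c: doce) ~> created
% 4. shelfsys.strike(p: /zepliz/fenu/woziwo) ~> ok
% 5. shelfsys.strike(p: /zepliz/fenu) ~> ok
% 6. shelfsys.etch(p: /zepliz/gufo, c: flusno_az) ~> created
% 7. shelfsys.peekin(p: /) ~> [beci/, plifacra, zepliz/]
% 8. shelfsys.peekin(p: /zepliz) ~> [gufo]
% 9. shelfsys.peekin(p: /) ~> [beci/, plifacra, zepliz/]
% 10. shelfsys.readout(p: /plifacra) ~> woflup

Answer: {beci/, plifacra=woflup, zepliz/, zepliz/gufo=flusno_az}


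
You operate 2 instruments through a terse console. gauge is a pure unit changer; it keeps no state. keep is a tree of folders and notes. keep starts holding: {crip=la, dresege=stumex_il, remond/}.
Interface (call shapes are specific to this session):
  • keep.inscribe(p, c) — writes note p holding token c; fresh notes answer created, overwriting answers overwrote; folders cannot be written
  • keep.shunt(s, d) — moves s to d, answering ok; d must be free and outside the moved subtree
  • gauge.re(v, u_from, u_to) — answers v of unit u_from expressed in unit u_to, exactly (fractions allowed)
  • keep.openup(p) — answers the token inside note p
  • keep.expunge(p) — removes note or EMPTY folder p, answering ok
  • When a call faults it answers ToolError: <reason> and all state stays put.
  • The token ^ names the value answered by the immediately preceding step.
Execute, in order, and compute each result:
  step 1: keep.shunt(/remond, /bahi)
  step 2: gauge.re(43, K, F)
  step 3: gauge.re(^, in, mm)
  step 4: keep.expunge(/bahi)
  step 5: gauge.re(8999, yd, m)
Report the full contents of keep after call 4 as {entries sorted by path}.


// keep.shunt(/remond, /bahi) == ok
// gauge.re(43, K, F) == -38227/100
// gauge.re(^, in, mm) == -4854829/500
// keep.expunge(/bahi) == ok
// gauge.re(8999, yd, m) == 10285857/1250

Answer: {crip=la, dresege=stumex_il}


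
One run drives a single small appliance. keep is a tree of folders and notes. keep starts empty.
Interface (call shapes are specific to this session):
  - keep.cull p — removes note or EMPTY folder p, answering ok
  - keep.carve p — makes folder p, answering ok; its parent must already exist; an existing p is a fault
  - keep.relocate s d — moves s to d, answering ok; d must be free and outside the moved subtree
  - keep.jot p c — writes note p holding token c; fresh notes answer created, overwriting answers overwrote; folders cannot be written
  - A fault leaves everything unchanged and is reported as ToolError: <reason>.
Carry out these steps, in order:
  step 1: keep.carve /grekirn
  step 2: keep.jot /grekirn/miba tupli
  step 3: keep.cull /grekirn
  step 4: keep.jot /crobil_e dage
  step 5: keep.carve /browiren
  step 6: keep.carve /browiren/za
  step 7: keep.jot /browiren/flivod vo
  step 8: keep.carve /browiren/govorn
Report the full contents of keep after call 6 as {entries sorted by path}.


Answer: {browiren/, browiren/za/, crobil_e=dage, grekirn/, grekirn/miba=tupli}

Derivation:
Calling carve using /grekirn, → ok.
I try jot using /grekirn/miba, tupli, and observe created.
Then cull using /grekirn, — result: ToolError: not empty.
Calling jot using /crobil_e, dage, and observe created.
Now I run carve using /browiren: ok.
I call carve using /browiren/za: ok.
I use jot using /browiren/flivod, vo, → created.
Next I call carve using /browiren/govorn, yielding ok.


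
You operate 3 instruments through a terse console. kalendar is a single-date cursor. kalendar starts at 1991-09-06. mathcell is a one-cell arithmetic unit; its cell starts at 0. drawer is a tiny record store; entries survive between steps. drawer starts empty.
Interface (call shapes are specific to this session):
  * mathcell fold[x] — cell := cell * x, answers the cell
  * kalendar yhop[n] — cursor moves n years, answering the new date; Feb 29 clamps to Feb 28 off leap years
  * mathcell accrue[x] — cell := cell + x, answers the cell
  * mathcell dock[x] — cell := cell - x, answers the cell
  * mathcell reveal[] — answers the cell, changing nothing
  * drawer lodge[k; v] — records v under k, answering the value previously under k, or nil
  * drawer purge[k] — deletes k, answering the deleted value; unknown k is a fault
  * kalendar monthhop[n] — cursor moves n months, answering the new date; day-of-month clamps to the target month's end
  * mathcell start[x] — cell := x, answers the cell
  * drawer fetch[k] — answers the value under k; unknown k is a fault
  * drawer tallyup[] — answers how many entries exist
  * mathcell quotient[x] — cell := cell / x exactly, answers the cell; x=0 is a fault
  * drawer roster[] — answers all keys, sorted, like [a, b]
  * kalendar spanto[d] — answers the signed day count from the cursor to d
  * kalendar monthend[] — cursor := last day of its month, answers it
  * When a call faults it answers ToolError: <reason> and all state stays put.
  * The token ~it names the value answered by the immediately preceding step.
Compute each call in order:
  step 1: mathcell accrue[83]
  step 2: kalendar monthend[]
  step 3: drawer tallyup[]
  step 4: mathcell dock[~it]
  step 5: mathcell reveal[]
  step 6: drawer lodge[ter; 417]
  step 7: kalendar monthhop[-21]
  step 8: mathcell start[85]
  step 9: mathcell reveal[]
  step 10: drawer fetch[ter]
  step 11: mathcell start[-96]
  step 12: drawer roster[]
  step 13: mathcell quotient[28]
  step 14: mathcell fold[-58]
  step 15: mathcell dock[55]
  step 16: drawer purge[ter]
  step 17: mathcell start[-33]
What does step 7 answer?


Answer: 1989-12-30

Derivation:
~$ mathcell accrue x=83
[out] 83
~$ kalendar monthend
[out] 1991-09-30
~$ drawer tallyup
[out] 0
~$ mathcell dock x=~it
[out] 83
~$ mathcell reveal
[out] 83
~$ drawer lodge k=ter v=417
[out] nil
~$ kalendar monthhop n=-21
[out] 1989-12-30
~$ mathcell start x=85
[out] 85
~$ mathcell reveal
[out] 85
~$ drawer fetch k=ter
[out] 417
~$ mathcell start x=-96
[out] -96
~$ drawer roster
[out] [ter]
~$ mathcell quotient x=28
[out] -24/7
~$ mathcell fold x=-58
[out] 1392/7
~$ mathcell dock x=55
[out] 1007/7
~$ drawer purge k=ter
[out] 417
~$ mathcell start x=-33
[out] -33


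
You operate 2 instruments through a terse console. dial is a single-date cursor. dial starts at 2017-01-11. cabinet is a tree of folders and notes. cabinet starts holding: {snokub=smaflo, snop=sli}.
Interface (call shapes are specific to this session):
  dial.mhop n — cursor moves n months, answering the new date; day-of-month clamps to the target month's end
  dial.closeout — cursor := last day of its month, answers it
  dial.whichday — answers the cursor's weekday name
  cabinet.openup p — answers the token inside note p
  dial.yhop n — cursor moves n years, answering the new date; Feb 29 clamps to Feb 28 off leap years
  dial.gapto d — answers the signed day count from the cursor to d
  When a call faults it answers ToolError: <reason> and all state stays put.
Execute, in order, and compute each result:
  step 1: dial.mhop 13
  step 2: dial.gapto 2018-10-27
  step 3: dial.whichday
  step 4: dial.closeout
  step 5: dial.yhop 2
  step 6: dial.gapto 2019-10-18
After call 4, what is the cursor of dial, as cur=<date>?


==> mhop(n='13')
<== 2018-02-11
==> gapto(d='2018-10-27')
<== 258
==> whichday()
<== Sunday
==> closeout()
<== 2018-02-28
==> yhop(n='2')
<== 2020-02-28
==> gapto(d='2019-10-18')
<== -133

Answer: cur=2018-02-28


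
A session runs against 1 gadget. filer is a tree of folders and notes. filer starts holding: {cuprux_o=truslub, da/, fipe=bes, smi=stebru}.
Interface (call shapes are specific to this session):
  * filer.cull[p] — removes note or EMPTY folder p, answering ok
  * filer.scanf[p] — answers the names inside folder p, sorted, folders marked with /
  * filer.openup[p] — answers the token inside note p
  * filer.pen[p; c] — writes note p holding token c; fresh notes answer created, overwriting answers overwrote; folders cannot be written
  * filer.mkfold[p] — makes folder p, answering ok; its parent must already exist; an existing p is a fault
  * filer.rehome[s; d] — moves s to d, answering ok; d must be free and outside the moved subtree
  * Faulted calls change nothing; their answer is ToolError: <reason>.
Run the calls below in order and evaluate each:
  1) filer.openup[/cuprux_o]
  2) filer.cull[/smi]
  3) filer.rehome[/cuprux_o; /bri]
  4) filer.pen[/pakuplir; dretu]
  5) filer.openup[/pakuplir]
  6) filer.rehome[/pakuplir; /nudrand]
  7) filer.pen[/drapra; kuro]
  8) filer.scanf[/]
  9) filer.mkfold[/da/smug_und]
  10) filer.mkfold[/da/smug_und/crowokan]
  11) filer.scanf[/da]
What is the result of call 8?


CALL filer.openup[/cuprux_o]
RET  truslub
CALL filer.cull[/smi]
RET  ok
CALL filer.rehome[/cuprux_o; /bri]
RET  ok
CALL filer.pen[/pakuplir; dretu]
RET  created
CALL filer.openup[/pakuplir]
RET  dretu
CALL filer.rehome[/pakuplir; /nudrand]
RET  ok
CALL filer.pen[/drapra; kuro]
RET  created
CALL filer.scanf[/]
RET  [bri, da/, drapra, fipe, nudrand]
CALL filer.mkfold[/da/smug_und]
RET  ok
CALL filer.mkfold[/da/smug_und/crowokan]
RET  ok
CALL filer.scanf[/da]
RET  [smug_und/]

Answer: [bri, da/, drapra, fipe, nudrand]


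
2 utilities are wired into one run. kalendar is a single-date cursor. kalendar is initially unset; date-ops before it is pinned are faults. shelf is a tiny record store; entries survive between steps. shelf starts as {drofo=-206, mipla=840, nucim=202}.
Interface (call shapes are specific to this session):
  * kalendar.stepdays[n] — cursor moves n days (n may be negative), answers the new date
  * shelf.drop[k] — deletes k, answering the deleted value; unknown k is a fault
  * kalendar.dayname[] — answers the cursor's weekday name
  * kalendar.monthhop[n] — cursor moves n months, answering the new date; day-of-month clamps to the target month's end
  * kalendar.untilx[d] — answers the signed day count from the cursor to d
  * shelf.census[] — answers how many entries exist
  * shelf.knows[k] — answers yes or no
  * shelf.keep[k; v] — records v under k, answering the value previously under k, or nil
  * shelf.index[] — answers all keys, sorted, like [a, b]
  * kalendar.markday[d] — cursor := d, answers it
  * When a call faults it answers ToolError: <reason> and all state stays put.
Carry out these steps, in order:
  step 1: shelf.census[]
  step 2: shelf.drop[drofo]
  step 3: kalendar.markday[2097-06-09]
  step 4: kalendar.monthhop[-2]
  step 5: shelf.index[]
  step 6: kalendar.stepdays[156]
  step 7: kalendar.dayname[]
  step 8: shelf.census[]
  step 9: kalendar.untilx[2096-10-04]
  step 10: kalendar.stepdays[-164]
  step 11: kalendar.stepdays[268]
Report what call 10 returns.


Answer: 2097-04-01

Derivation:
Now I run shelf.census(), → 3.
I run shelf.drop using k→drofo, and observe -206.
I try kalendar.markday using d→2097-06-09, giving 2097-06-09.
Using kalendar.monthhop using n→-2, and see 2097-04-09.
Next I call shelf.index(), giving [mipla, nucim].
I invoke kalendar.stepdays using n→156, giving 2097-09-12.
Calling kalendar.dayname(), and get Thursday.
Now I run shelf.census, which returns 2.
I invoke kalendar.untilx using d→2096-10-04, and observe -343.
I use kalendar.stepdays using n→-164, giving 2097-04-01.
Next I call kalendar.stepdays using n→268, and observe 2097-12-25.


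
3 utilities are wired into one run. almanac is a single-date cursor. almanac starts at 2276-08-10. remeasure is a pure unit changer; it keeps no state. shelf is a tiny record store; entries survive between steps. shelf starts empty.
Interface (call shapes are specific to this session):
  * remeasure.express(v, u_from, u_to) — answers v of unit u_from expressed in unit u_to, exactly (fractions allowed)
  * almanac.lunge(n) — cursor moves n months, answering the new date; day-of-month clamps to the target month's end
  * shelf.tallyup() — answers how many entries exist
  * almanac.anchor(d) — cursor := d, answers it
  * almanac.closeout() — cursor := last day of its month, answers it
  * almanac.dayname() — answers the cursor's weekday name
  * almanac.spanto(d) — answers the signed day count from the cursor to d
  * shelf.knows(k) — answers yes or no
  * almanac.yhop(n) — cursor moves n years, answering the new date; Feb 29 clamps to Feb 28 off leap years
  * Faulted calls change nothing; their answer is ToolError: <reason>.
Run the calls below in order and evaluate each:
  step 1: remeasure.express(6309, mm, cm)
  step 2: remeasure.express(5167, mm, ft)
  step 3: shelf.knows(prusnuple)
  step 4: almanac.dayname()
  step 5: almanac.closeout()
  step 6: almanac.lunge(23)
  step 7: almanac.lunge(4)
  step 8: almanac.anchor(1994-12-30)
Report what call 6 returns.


-- express(v→6309, u_from→mm, u_to→cm) == 6309/10
-- express(v→5167, u_from→mm, u_to→ft) == 25835/1524
-- knows(k→prusnuple) == no
-- dayname() == Thursday
-- closeout() == 2276-08-31
-- lunge(n→23) == 2278-07-31
-- lunge(n→4) == 2278-11-30
-- anchor(d→1994-12-30) == 1994-12-30

Answer: 2278-07-31


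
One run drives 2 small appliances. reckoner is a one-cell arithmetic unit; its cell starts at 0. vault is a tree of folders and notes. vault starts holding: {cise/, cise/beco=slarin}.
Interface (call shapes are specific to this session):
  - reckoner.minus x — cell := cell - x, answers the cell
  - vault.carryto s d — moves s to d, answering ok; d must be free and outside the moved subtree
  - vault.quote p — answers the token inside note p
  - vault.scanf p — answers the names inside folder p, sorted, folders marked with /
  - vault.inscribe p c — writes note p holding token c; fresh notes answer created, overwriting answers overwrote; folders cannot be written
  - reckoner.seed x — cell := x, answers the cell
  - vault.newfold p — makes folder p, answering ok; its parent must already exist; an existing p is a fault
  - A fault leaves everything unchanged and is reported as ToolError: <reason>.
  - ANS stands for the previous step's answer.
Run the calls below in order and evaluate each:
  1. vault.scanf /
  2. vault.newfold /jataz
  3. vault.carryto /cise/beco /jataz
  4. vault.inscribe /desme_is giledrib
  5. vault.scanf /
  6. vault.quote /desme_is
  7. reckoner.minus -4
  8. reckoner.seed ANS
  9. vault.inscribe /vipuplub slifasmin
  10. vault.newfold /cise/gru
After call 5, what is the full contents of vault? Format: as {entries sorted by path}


Step: vault.scanf[/]
Result: [cise/]
Step: vault.newfold[/jataz]
Result: ok
Step: vault.carryto[/cise/beco; /jataz]
Result: ToolError: exists
Step: vault.inscribe[/desme_is; giledrib]
Result: created
Step: vault.scanf[/]
Result: [cise/, desme_is, jataz/]
Step: vault.quote[/desme_is]
Result: giledrib
Step: reckoner.minus[-4]
Result: 4
Step: reckoner.seed[ANS]
Result: 4
Step: vault.inscribe[/vipuplub; slifasmin]
Result: created
Step: vault.newfold[/cise/gru]
Result: ok

Answer: {cise/, cise/beco=slarin, desme_is=giledrib, jataz/}


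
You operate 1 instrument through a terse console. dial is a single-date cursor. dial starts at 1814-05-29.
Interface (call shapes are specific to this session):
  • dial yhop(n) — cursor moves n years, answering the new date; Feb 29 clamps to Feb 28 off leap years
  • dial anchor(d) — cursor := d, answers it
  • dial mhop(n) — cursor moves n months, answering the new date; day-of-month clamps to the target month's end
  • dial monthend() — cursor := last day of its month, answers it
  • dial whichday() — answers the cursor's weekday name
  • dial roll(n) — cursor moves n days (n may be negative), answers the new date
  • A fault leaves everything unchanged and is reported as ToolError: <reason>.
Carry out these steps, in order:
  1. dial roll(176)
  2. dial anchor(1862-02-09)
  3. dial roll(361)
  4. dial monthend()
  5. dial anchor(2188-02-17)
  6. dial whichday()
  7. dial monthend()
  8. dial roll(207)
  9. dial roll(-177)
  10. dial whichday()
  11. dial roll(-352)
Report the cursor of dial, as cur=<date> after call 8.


→ dial roll(n=176)
← 1814-11-21
→ dial anchor(d=1862-02-09)
← 1862-02-09
→ dial roll(n=361)
← 1863-02-05
→ dial monthend()
← 1863-02-28
→ dial anchor(d=2188-02-17)
← 2188-02-17
→ dial whichday()
← Sunday
→ dial monthend()
← 2188-02-29
→ dial roll(n=207)
← 2188-09-23
→ dial roll(n=-177)
← 2188-03-30
→ dial whichday()
← Sunday
→ dial roll(n=-352)
← 2187-04-13

Answer: cur=2188-09-23


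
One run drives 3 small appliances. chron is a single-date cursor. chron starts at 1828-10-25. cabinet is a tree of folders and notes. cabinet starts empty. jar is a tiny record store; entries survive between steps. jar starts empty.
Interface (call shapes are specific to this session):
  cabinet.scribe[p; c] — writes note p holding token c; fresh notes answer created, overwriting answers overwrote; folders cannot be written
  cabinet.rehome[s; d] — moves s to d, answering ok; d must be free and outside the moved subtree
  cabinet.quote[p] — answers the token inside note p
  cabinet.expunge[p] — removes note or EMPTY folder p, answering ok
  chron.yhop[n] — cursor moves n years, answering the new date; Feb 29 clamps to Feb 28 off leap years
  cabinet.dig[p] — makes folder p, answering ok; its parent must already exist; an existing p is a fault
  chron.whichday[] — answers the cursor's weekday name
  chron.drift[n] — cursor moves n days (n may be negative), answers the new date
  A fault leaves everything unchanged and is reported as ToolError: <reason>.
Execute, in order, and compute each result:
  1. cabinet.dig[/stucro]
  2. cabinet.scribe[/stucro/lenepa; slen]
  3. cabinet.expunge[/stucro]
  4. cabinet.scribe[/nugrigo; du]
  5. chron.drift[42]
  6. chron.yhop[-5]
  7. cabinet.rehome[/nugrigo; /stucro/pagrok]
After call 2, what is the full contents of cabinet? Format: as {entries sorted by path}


Step: dig[p: /stucro]
Result: ok
Step: scribe[p: /stucro/lenepa; c: slen]
Result: created
Step: expunge[p: /stucro]
Result: ToolError: not empty
Step: scribe[p: /nugrigo; c: du]
Result: created
Step: drift[n: 42]
Result: 1828-12-06
Step: yhop[n: -5]
Result: 1823-12-06
Step: rehome[s: /nugrigo; d: /stucro/pagrok]
Result: ok

Answer: {stucro/, stucro/lenepa=slen}


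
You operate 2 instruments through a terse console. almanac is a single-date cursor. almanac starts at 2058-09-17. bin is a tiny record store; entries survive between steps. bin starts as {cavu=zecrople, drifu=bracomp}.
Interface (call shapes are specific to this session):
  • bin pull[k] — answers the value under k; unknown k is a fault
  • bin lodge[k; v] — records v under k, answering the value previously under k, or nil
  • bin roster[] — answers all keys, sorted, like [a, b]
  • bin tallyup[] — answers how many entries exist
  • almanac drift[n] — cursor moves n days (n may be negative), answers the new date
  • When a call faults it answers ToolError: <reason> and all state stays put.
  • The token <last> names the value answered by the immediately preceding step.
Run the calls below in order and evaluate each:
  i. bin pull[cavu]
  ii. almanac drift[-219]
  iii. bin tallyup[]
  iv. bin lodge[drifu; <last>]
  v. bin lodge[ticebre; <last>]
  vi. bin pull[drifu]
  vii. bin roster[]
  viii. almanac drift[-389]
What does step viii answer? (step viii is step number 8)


Answer: 2057-01-17

Derivation:
-> bin pull(k: cavu)
<- zecrople
-> almanac drift(n: -219)
<- 2058-02-10
-> bin tallyup()
<- 2
-> bin lodge(k: drifu, v: <last>)
<- bracomp
-> bin lodge(k: ticebre, v: <last>)
<- nil
-> bin pull(k: drifu)
<- 2
-> bin roster()
<- [cavu, drifu, ticebre]
-> almanac drift(n: -389)
<- 2057-01-17


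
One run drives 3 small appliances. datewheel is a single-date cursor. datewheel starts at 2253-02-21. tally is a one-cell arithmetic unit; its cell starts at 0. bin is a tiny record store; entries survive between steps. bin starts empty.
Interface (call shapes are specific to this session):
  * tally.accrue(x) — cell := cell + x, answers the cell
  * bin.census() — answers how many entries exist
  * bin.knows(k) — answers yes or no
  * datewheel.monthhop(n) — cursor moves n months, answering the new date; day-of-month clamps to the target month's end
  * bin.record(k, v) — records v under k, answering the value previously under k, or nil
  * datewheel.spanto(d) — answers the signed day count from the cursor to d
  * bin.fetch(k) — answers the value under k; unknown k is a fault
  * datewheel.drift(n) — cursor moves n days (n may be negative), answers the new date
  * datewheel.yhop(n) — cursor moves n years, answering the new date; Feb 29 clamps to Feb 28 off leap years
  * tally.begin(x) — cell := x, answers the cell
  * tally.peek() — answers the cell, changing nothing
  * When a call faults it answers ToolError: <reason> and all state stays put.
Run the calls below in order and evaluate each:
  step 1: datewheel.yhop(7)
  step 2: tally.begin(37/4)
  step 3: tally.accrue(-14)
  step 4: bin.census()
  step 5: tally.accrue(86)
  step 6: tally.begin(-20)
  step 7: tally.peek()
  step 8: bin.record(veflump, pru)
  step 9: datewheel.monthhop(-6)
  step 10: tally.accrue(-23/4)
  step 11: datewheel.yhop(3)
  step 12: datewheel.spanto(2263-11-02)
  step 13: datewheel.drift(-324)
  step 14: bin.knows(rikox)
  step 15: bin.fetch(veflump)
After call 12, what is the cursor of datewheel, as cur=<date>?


Answer: cur=2262-08-21

Derivation:
==> datewheel.yhop(n=7)
<== 2260-02-21
==> tally.begin(x=37/4)
<== 37/4
==> tally.accrue(x=-14)
<== -19/4
==> bin.census()
<== 0
==> tally.accrue(x=86)
<== 325/4
==> tally.begin(x=-20)
<== -20
==> tally.peek()
<== -20
==> bin.record(k=veflump, v=pru)
<== nil
==> datewheel.monthhop(n=-6)
<== 2259-08-21
==> tally.accrue(x=-23/4)
<== -103/4
==> datewheel.yhop(n=3)
<== 2262-08-21
==> datewheel.spanto(d=2263-11-02)
<== 438
==> datewheel.drift(n=-324)
<== 2261-10-01
==> bin.knows(k=rikox)
<== no
==> bin.fetch(k=veflump)
<== pru


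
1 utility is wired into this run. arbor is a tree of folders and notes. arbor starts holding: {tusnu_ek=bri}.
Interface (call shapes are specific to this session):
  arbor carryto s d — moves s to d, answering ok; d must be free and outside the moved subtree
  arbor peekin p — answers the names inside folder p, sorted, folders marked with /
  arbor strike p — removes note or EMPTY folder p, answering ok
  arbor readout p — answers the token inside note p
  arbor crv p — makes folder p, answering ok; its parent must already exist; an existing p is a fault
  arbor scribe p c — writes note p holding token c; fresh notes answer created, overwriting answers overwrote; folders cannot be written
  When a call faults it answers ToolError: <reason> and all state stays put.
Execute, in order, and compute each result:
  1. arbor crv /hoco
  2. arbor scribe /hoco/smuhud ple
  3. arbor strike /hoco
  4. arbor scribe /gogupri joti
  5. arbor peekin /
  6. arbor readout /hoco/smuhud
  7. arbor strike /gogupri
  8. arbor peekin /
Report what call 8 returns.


-> arbor crv(/hoco)
<- ok
-> arbor scribe(/hoco/smuhud, ple)
<- created
-> arbor strike(/hoco)
<- ToolError: not empty
-> arbor scribe(/gogupri, joti)
<- created
-> arbor peekin(/)
<- [gogupri, hoco/, tusnu_ek]
-> arbor readout(/hoco/smuhud)
<- ple
-> arbor strike(/gogupri)
<- ok
-> arbor peekin(/)
<- [hoco/, tusnu_ek]

Answer: [hoco/, tusnu_ek]


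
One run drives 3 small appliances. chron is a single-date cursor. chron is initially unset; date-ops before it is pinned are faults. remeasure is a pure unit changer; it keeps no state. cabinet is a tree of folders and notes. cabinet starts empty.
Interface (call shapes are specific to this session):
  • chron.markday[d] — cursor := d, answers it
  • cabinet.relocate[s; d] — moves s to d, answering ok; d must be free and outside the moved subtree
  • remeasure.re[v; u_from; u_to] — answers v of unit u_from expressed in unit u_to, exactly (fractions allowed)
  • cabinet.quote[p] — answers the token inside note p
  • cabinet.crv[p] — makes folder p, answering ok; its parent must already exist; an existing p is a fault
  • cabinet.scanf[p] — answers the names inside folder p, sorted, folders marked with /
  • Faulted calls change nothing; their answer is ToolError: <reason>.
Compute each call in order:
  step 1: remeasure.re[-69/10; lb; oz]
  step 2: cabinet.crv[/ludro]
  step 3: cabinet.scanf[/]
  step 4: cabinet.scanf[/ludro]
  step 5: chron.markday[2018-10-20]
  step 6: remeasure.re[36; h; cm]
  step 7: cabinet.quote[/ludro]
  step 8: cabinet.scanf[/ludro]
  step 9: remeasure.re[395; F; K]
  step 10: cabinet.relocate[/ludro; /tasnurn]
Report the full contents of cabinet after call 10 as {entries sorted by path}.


Answer: {tasnurn/}

Derivation:
I use re using v: -69/10, u_from: lb, u_to: oz, and see -552/5.
I use crv using p: /ludro: ok.
I run scanf using p: /, and see [ludro/].
Calling scanf using p: /ludro, which returns [].
I run markday using d: 2018-10-20, → 2018-10-20.
I invoke re using v: 36, u_from: h, u_to: cm, which returns ToolError: incompatible units.
Calling quote using p: /ludro, which returns ToolError: is a directory.
I call scanf using p: /ludro, and get [].
I run re using v: 395, u_from: F, u_to: K, and observe 28489/60.
Calling relocate using s: /ludro, d: /tasnurn, and get ok.


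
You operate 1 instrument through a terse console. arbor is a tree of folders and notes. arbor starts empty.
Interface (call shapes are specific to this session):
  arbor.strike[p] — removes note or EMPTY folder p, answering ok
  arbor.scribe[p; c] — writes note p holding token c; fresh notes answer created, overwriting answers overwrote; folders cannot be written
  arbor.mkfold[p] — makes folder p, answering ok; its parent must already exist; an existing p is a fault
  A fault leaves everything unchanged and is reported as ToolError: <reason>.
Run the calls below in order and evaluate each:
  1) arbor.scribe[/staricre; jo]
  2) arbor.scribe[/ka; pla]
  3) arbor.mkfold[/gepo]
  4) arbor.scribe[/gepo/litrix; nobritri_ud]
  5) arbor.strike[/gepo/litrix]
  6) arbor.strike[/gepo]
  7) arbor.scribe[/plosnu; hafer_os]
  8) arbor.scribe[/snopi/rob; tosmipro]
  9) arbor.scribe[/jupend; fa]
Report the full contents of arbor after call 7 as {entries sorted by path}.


Answer: {ka=pla, plosnu=hafer_os, staricre=jo}

Derivation:
Calling arbor.scribe with /staricre, jo, which returns created.
Calling arbor.scribe with /ka, pla, and observe created.
I invoke arbor.mkfold with /gepo, and see ok.
Next I call arbor.scribe with /gepo/litrix, nobritri_ud, which returns created.
Calling arbor.strike with /gepo/litrix, and get ok.
Calling arbor.strike with /gepo, — result: ok.
Calling arbor.scribe with /plosnu, hafer_os, and get created.
I try arbor.scribe with /snopi/rob, tosmipro, yielding ToolError: no parent.
I run arbor.scribe with /jupend, fa, and see created.


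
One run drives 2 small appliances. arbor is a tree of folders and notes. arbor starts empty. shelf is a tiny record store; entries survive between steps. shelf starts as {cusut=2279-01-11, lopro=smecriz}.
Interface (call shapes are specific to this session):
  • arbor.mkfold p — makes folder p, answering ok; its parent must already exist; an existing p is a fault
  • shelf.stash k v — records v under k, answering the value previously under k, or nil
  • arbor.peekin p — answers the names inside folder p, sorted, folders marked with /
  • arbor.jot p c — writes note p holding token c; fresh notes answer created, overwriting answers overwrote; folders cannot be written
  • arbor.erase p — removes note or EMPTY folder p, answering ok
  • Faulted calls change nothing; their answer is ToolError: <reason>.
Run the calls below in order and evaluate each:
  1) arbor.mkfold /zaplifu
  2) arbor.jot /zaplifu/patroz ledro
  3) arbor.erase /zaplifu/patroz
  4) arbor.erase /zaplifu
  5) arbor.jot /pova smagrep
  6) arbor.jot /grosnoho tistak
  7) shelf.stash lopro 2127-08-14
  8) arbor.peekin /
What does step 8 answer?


Answer: [grosnoho, pova]

Derivation:
% mkfold(/zaplifu) == ok
% jot(/zaplifu/patroz, ledro) == created
% erase(/zaplifu/patroz) == ok
% erase(/zaplifu) == ok
% jot(/pova, smagrep) == created
% jot(/grosnoho, tistak) == created
% stash(lopro, 2127-08-14) == smecriz
% peekin(/) == [grosnoho, pova]


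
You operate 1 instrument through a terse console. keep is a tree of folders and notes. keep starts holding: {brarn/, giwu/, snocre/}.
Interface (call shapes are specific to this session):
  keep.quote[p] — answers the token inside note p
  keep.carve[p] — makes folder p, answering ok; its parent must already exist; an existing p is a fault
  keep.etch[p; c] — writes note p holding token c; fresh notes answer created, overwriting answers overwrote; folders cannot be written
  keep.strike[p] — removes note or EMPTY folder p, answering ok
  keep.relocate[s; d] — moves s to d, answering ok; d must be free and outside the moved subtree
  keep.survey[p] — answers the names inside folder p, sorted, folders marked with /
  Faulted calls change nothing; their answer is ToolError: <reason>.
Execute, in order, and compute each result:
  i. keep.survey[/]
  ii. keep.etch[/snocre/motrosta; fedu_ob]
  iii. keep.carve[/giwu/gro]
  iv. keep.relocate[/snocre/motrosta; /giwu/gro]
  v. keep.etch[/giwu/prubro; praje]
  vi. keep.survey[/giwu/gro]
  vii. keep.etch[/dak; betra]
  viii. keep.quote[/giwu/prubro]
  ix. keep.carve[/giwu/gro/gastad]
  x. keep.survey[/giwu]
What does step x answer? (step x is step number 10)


Answer: [gro/, prubro]

Derivation:
// 1. keep.survey(p→/) -> [brarn/, giwu/, snocre/]
// 2. keep.etch(p→/snocre/motrosta, c→fedu_ob) -> created
// 3. keep.carve(p→/giwu/gro) -> ok
// 4. keep.relocate(s→/snocre/motrosta, d→/giwu/gro) -> ToolError: exists
// 5. keep.etch(p→/giwu/prubro, c→praje) -> created
// 6. keep.survey(p→/giwu/gro) -> []
// 7. keep.etch(p→/dak, c→betra) -> created
// 8. keep.quote(p→/giwu/prubro) -> praje
// 9. keep.carve(p→/giwu/gro/gastad) -> ok
// 10. keep.survey(p→/giwu) -> [gro/, prubro]


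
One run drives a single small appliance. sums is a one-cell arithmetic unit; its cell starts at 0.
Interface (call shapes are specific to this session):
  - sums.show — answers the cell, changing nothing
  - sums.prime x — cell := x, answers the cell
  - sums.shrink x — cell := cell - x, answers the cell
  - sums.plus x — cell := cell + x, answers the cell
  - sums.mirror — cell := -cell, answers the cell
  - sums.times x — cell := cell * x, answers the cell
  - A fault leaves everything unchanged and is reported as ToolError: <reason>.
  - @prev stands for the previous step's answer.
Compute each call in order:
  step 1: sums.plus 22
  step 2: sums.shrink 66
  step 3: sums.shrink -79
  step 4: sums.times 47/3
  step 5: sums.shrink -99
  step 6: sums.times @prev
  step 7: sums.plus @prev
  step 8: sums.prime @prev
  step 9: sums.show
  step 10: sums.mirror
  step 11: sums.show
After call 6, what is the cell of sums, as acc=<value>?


Answer: acc=3771364/9

Derivation:
! plus(x='22') ~> 22
! shrink(x='66') ~> -44
! shrink(x='-79') ~> 35
! times(x='47/3') ~> 1645/3
! shrink(x='-99') ~> 1942/3
! times(x='@prev') ~> 3771364/9
! plus(x='@prev') ~> 7542728/9
! prime(x='@prev') ~> 7542728/9
! show() ~> 7542728/9
! mirror() ~> -7542728/9
! show() ~> -7542728/9
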